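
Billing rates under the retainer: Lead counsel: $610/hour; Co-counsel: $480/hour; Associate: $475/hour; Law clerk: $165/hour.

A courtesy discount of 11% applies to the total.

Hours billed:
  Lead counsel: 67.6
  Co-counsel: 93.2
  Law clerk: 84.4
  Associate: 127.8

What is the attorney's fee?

Lead counsel: 67.6 × $610 = $41,236.00
Co-counsel: 93.2 × $480 = $44,736.00
Associate: 127.8 × $475 = $60,705.00
Law clerk: 84.4 × $165 = $13,926.00
Subtotal: $160,603.00
Less 11% discount: −$17,666.33
Total: $160,603.00 − $17,666.33 = $142,936.67

$142,936.67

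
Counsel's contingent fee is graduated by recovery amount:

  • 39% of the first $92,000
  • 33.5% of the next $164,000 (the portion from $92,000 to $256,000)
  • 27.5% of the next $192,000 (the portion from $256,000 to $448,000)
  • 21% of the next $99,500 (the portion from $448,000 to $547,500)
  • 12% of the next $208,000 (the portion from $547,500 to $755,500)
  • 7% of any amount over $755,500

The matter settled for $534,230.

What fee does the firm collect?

$161,728.30

First $92,000 at 39% = $35,880.00
Next $164,000 at 33.5% = $54,940.00
Next $192,000 at 27.5% = $52,800.00
Remaining $86,230 at 21% = $18,108.30
Fee: $35,880.00 + $54,940.00 + $52,800.00 + $18,108.30 = $161,728.30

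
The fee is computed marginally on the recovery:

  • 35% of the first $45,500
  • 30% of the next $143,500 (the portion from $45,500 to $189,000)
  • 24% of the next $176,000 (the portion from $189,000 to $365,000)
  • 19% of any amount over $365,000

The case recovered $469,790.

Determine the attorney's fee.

$121,125.10

First $45,500 at 35% = $15,925.00
Next $143,500 at 30% = $43,050.00
Next $176,000 at 24% = $42,240.00
Remaining $104,790 at 19% = $19,910.10
Fee: $15,925.00 + $43,050.00 + $42,240.00 + $19,910.10 = $121,125.10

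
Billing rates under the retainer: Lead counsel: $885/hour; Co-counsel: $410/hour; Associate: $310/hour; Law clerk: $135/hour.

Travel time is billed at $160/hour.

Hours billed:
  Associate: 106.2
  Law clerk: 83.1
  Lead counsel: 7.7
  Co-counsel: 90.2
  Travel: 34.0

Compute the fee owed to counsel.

Lead counsel: 7.7 × $885 = $6,814.50
Co-counsel: 90.2 × $410 = $36,982.00
Associate: 106.2 × $310 = $32,922.00
Law clerk: 83.1 × $135 = $11,218.50
Subtotal: $6,814.50 + $36,982.00 + $32,922.00 + $11,218.50 = $87,937.00
Travel: 34.0 × $160 = $5,440.00
Total: $87,937.00 + $5,440.00 = $93,377.00

$93,377.00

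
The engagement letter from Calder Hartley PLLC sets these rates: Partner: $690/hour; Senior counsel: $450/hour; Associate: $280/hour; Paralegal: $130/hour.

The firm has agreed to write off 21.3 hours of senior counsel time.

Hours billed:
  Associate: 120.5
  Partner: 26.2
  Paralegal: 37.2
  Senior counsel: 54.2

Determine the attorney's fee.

Partner: 26.2 × $690 = $18,078.00
Senior counsel: 54.2 × $450 = $24,390.00
Associate: 120.5 × $280 = $33,740.00
Paralegal: 37.2 × $130 = $4,836.00
Subtotal: $81,044.00
Write-off: 21.3 × $450 = $9,585.00
Total: $81,044.00 − $9,585.00 = $71,459.00

$71,459.00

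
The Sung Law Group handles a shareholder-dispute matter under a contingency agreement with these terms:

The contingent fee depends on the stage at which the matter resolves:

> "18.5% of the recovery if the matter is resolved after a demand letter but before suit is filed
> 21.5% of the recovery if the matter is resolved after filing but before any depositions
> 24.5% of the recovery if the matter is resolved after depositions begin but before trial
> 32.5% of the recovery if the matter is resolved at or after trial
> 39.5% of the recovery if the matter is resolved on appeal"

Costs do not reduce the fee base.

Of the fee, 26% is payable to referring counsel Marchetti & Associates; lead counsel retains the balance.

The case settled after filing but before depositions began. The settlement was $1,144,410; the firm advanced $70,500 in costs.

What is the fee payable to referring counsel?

Fee base is the gross recovery, $1,144,410; costs are reimbursed separately.
The matter settled after filing but before depositions began, so the 21.5% rate applies.
$1,144,410 × 21.5% = $246,048.15
Referral share: 26% of $246,048.15 = $63,972.52; lead counsel retains $246,048.15 − $63,972.52 = $182,075.63.

$63,972.52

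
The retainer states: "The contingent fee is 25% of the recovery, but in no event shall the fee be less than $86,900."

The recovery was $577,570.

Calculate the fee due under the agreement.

$144,392.50

25% of $577,570 = $144,392.50
That exceeds the $86,900 minimum.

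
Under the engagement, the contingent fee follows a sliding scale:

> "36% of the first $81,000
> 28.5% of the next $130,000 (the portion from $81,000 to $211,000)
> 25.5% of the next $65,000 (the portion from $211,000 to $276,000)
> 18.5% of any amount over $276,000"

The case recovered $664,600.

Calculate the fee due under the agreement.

First $81,000 at 36% = $29,160.00
Next $130,000 at 28.5% = $37,050.00
Next $65,000 at 25.5% = $16,575.00
Remaining $388,600 at 18.5% = $71,891.00
Fee: $29,160.00 + $37,050.00 + $16,575.00 + $71,891.00 = $154,676.00

$154,676.00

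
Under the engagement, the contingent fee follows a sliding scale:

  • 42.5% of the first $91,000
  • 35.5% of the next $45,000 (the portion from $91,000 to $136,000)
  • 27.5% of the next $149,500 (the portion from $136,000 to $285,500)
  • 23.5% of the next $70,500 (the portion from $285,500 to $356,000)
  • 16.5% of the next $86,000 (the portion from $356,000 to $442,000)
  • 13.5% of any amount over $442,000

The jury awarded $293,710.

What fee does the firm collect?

First $91,000 at 42.5% = $38,675.00
Next $45,000 at 35.5% = $15,975.00
Next $149,500 at 27.5% = $41,112.50
Remaining $8,210 at 23.5% = $1,929.35
Fee: $38,675.00 + $15,975.00 + $41,112.50 + $1,929.35 = $97,691.85

$97,691.85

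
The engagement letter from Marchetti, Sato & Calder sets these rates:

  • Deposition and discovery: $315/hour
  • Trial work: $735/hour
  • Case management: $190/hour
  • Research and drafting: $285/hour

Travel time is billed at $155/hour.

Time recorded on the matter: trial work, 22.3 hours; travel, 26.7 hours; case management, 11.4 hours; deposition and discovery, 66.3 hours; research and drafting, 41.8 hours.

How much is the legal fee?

Deposition and discovery: 66.3 × $315 = $20,884.50
Trial work: 22.3 × $735 = $16,390.50
Case management: 11.4 × $190 = $2,166.00
Research and drafting: 41.8 × $285 = $11,913.00
Subtotal: $20,884.50 + $16,390.50 + $2,166.00 + $11,913.00 = $51,354.00
Travel: 26.7 × $155 = $4,138.50
Total: $51,354.00 + $4,138.50 = $55,492.50

$55,492.50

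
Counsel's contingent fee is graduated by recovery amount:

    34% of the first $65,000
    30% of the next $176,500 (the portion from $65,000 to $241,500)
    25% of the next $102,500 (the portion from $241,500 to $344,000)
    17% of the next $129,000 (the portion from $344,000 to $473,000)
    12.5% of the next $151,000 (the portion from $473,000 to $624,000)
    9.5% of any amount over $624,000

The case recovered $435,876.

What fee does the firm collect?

$116,293.92

First $65,000 at 34% = $22,100.00
Next $176,500 at 30% = $52,950.00
Next $102,500 at 25% = $25,625.00
Remaining $91,876 at 17% = $15,618.92
Fee: $22,100.00 + $52,950.00 + $25,625.00 + $15,618.92 = $116,293.92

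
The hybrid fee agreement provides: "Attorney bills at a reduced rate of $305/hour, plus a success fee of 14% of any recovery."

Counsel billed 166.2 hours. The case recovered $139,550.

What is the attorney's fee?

Hourly: 166.2 × $305 = $50,691.00
Success fee: 14% of $139,550 = $19,537.00
Total: $50,691.00 + $19,537.00 = $70,228.00

$70,228.00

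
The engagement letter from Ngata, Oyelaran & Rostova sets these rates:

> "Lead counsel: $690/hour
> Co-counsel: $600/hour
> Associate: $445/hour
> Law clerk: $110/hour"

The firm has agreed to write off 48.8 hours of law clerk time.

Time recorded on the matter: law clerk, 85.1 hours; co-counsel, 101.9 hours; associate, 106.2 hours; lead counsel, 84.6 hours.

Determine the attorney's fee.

Lead counsel: 84.6 × $690 = $58,374.00
Co-counsel: 101.9 × $600 = $61,140.00
Associate: 106.2 × $445 = $47,259.00
Law clerk: 85.1 × $110 = $9,361.00
Subtotal: $176,134.00
Write-off: 48.8 × $110 = $5,368.00
Total: $176,134.00 − $5,368.00 = $170,766.00

$170,766.00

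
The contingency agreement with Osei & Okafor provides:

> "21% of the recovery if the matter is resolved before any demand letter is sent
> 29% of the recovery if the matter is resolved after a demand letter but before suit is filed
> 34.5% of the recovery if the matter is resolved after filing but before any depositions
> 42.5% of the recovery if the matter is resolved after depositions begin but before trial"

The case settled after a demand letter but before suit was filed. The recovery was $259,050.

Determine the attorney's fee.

The matter settled after a demand letter but before suit was filed, so the 29% rate applies.
$259,050 × 29% = $75,124.50

$75,124.50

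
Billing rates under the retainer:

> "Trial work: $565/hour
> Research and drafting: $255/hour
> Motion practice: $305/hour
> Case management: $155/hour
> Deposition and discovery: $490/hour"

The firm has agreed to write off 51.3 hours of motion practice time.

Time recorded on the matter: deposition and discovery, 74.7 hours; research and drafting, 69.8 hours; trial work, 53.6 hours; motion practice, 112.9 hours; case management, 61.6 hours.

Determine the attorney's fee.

Trial work: 53.6 × $565 = $30,284.00
Research and drafting: 69.8 × $255 = $17,799.00
Motion practice: 112.9 × $305 = $34,434.50
Case management: 61.6 × $155 = $9,548.00
Deposition and discovery: 74.7 × $490 = $36,603.00
Subtotal: $128,668.50
Write-off: 51.3 × $305 = $15,646.50
Total: $128,668.50 − $15,646.50 = $113,022.00

$113,022.00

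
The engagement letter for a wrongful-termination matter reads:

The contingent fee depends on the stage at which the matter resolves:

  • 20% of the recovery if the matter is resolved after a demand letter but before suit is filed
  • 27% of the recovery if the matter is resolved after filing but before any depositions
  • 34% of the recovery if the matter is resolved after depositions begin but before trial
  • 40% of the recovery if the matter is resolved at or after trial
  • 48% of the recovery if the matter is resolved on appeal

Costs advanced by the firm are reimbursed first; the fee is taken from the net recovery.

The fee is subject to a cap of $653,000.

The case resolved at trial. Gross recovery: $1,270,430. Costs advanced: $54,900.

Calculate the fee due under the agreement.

$486,212.00

Fee base (net of costs): $1,270,430 − $54,900 = $1,215,530
The matter resolved at trial, so the 40% rate applies.
$1,215,530 × 40% = $486,212.00
$486,212.00 is under the $653,000 cap.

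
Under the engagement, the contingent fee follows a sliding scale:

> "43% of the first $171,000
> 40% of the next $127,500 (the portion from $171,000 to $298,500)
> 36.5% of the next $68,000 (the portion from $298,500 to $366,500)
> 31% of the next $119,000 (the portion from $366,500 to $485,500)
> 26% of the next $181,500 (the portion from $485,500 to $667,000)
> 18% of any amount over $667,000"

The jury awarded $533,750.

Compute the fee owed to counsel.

$198,785.00

First $171,000 at 43% = $73,530.00
Next $127,500 at 40% = $51,000.00
Next $68,000 at 36.5% = $24,820.00
Next $119,000 at 31% = $36,890.00
Remaining $48,250 at 26% = $12,545.00
Fee: $73,530.00 + $51,000.00 + $24,820.00 + $36,890.00 + $12,545.00 = $198,785.00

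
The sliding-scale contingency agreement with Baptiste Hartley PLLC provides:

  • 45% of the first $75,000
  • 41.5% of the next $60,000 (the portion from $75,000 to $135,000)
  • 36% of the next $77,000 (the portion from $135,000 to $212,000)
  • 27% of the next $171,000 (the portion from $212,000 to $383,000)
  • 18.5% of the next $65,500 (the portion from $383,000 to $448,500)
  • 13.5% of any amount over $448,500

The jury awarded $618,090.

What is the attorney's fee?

$167,552.15

First $75,000 at 45% = $33,750.00
Next $60,000 at 41.5% = $24,900.00
Next $77,000 at 36% = $27,720.00
Next $171,000 at 27% = $46,170.00
Next $65,500 at 18.5% = $12,117.50
Remaining $169,590 at 13.5% = $22,894.65
Fee: $33,750.00 + $24,900.00 + $27,720.00 + $46,170.00 + $12,117.50 + $22,894.65 = $167,552.15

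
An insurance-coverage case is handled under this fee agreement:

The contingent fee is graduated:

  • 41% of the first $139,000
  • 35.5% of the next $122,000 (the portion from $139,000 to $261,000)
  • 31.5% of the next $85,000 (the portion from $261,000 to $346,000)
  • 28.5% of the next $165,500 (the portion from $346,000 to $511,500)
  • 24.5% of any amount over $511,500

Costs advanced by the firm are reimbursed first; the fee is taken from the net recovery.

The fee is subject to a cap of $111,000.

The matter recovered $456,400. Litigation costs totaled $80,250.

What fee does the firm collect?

$111,000.00

Fee base (net of costs): $456,400 − $80,250 = $376,150
First $139,000 at 41% = $56,990.00
Next $122,000 at 35.5% = $43,310.00
Next $85,000 at 31.5% = $26,775.00
Remaining $30,150 at 28.5% = $8,592.75
Fee: $56,990.00 + $43,310.00 + $26,775.00 + $8,592.75 = $135,667.75
$135,667.75 exceeds the $111,000 cap, so the fee is capped at $111,000.00.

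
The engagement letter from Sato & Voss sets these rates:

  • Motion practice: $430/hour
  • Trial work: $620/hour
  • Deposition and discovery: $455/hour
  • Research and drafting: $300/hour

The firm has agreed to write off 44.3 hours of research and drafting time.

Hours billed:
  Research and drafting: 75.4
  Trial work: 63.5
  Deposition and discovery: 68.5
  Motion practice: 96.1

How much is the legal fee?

$121,190.50

Motion practice: 96.1 × $430 = $41,323.00
Trial work: 63.5 × $620 = $39,370.00
Deposition and discovery: 68.5 × $455 = $31,167.50
Research and drafting: 75.4 × $300 = $22,620.00
Subtotal: $134,480.50
Write-off: 44.3 × $300 = $13,290.00
Total: $134,480.50 − $13,290.00 = $121,190.50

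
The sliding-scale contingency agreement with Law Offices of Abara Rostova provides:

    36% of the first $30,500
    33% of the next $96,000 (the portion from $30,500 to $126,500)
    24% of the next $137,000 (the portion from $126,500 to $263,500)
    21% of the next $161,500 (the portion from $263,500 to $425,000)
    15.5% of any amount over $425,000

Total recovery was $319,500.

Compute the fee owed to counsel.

$87,300.00

First $30,500 at 36% = $10,980.00
Next $96,000 at 33% = $31,680.00
Next $137,000 at 24% = $32,880.00
Remaining $56,000 at 21% = $11,760.00
Fee: $10,980.00 + $31,680.00 + $32,880.00 + $11,760.00 = $87,300.00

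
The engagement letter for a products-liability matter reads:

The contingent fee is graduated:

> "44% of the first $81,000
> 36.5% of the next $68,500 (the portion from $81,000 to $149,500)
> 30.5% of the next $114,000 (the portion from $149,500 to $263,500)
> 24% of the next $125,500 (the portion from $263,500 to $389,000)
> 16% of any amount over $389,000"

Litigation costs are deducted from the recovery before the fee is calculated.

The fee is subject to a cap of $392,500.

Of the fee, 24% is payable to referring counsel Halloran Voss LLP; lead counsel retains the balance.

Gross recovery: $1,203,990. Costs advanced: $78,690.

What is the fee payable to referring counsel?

$58,401.72

Fee base (net of costs): $1,203,990 − $78,690 = $1,125,300
First $81,000 at 44% = $35,640.00
Next $68,500 at 36.5% = $25,002.50
Next $114,000 at 30.5% = $34,770.00
Next $125,500 at 24% = $30,120.00
Remaining $736,300 at 16% = $117,808.00
Fee: $35,640.00 + $25,002.50 + $34,770.00 + $30,120.00 + $117,808.00 = $243,340.50
$243,340.50 is under the $392,500 cap.
Referral share: 24% of $243,340.50 = $58,401.72; lead counsel retains $243,340.50 − $58,401.72 = $184,938.78.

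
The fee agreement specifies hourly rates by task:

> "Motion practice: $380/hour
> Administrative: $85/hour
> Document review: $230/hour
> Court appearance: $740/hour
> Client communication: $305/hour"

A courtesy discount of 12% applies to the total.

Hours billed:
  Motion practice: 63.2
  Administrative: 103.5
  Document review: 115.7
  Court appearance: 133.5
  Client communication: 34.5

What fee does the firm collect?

$148,488.56

Motion practice: 63.2 × $380 = $24,016.00
Administrative: 103.5 × $85 = $8,797.50
Document review: 115.7 × $230 = $26,611.00
Court appearance: 133.5 × $740 = $98,790.00
Client communication: 34.5 × $305 = $10,522.50
Subtotal: $168,737.00
Less 12% discount: −$20,248.44
Total: $168,737.00 − $20,248.44 = $148,488.56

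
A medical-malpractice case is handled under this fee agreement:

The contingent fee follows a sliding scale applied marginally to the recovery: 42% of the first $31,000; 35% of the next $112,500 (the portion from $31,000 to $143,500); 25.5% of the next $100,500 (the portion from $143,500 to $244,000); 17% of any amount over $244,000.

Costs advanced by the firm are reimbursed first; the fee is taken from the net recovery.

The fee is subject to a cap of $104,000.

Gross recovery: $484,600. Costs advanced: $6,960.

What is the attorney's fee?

$104,000.00

Fee base (net of costs): $484,600 − $6,960 = $477,640
First $31,000 at 42% = $13,020.00
Next $112,500 at 35% = $39,375.00
Next $100,500 at 25.5% = $25,627.50
Remaining $233,640 at 17% = $39,718.80
Fee: $13,020.00 + $39,375.00 + $25,627.50 + $39,718.80 = $117,741.30
$117,741.30 exceeds the $104,000 cap, so the fee is capped at $104,000.00.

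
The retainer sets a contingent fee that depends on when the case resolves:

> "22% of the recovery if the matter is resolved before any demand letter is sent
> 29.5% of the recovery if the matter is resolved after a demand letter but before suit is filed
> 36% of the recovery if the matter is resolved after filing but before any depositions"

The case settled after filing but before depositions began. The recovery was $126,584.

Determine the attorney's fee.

The matter settled after filing but before depositions began, so the 36% rate applies.
$126,584 × 36% = $45,570.24

$45,570.24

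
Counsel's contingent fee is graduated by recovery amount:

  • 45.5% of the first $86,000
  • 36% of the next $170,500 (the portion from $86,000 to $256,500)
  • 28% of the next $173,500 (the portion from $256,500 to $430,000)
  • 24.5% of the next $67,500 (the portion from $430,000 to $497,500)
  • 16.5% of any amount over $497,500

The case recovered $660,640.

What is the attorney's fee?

First $86,000 at 45.5% = $39,130.00
Next $170,500 at 36% = $61,380.00
Next $173,500 at 28% = $48,580.00
Next $67,500 at 24.5% = $16,537.50
Remaining $163,140 at 16.5% = $26,918.10
Fee: $39,130.00 + $61,380.00 + $48,580.00 + $16,537.50 + $26,918.10 = $192,545.60

$192,545.60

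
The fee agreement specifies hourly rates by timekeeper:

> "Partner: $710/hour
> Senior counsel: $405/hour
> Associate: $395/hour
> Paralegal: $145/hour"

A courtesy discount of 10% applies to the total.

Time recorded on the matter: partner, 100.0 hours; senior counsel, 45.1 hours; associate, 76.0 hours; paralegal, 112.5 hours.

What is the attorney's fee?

$122,038.20

Partner: 100.0 × $710 = $71,000.00
Senior counsel: 45.1 × $405 = $18,265.50
Associate: 76.0 × $395 = $30,020.00
Paralegal: 112.5 × $145 = $16,312.50
Subtotal: $135,598.00
Less 10% discount: −$13,559.80
Total: $135,598.00 − $13,559.80 = $122,038.20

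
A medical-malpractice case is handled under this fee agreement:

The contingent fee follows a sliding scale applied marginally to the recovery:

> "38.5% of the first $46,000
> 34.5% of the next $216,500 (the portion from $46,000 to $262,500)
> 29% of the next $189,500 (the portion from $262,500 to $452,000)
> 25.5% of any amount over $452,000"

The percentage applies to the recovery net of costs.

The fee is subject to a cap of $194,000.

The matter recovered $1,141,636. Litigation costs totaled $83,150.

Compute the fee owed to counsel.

Fee base (net of costs): $1,141,636 − $83,150 = $1,058,486
First $46,000 at 38.5% = $17,710.00
Next $216,500 at 34.5% = $74,692.50
Next $189,500 at 29% = $54,955.00
Remaining $606,486 at 25.5% = $154,653.93
Fee: $17,710.00 + $74,692.50 + $54,955.00 + $154,653.93 = $302,011.43
$302,011.43 exceeds the $194,000 cap, so the fee is capped at $194,000.00.

$194,000.00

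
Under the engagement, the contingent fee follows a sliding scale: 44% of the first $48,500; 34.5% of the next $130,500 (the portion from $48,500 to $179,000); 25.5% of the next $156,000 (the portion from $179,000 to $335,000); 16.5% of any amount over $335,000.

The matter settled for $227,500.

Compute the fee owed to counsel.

$78,730.00

First $48,500 at 44% = $21,340.00
Next $130,500 at 34.5% = $45,022.50
Remaining $48,500 at 25.5% = $12,367.50
Fee: $21,340.00 + $45,022.50 + $12,367.50 = $78,730.00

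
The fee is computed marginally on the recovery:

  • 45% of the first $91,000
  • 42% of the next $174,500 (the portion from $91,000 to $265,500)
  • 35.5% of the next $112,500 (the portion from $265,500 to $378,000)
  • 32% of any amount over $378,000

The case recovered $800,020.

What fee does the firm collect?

First $91,000 at 45% = $40,950.00
Next $174,500 at 42% = $73,290.00
Next $112,500 at 35.5% = $39,937.50
Remaining $422,020 at 32% = $135,046.40
Fee: $40,950.00 + $73,290.00 + $39,937.50 + $135,046.40 = $289,223.90

$289,223.90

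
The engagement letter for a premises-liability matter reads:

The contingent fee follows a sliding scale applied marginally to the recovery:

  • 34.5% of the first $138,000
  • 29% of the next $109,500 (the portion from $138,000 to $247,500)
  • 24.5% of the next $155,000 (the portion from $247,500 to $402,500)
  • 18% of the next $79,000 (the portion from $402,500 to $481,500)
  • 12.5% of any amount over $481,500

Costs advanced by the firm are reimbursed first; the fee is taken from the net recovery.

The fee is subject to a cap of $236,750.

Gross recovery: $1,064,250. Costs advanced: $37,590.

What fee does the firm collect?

Fee base (net of costs): $1,064,250 − $37,590 = $1,026,660
First $138,000 at 34.5% = $47,610.00
Next $109,500 at 29% = $31,755.00
Next $155,000 at 24.5% = $37,975.00
Next $79,000 at 18% = $14,220.00
Remaining $545,160 at 12.5% = $68,145.00
Fee: $47,610.00 + $31,755.00 + $37,975.00 + $14,220.00 + $68,145.00 = $199,705.00
$199,705.00 is under the $236,750 cap.

$199,705.00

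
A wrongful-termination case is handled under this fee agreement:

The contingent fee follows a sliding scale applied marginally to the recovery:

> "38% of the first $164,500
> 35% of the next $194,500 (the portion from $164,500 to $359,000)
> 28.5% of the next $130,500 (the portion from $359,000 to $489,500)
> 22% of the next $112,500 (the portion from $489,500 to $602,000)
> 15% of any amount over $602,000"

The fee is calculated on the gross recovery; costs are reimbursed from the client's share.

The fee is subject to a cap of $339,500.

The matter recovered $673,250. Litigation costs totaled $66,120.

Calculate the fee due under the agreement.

$203,215.00

Fee base is the gross recovery, $673,250; costs are reimbursed separately.
First $164,500 at 38% = $62,510.00
Next $194,500 at 35% = $68,075.00
Next $130,500 at 28.5% = $37,192.50
Next $112,500 at 22% = $24,750.00
Remaining $71,250 at 15% = $10,687.50
Fee: $62,510.00 + $68,075.00 + $37,192.50 + $24,750.00 + $10,687.50 = $203,215.00
$203,215.00 is under the $339,500 cap.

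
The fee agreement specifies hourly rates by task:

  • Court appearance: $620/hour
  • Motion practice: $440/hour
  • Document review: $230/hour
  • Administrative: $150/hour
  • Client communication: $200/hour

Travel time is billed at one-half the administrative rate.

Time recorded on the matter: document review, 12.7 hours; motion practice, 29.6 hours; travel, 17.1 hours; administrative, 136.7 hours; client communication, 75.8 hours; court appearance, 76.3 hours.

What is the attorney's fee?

Court appearance: 76.3 × $620 = $47,306.00
Motion practice: 29.6 × $440 = $13,024.00
Document review: 12.7 × $230 = $2,921.00
Administrative: 136.7 × $150 = $20,505.00
Client communication: 75.8 × $200 = $15,160.00
Subtotal: $47,306.00 + $13,024.00 + $2,921.00 + $20,505.00 + $15,160.00 = $98,916.00
Travel: 17.1 × ($150 ÷ 2) = 17.1 × $75.00 = $1,282.50
Total: $98,916.00 + $1,282.50 = $100,198.50

$100,198.50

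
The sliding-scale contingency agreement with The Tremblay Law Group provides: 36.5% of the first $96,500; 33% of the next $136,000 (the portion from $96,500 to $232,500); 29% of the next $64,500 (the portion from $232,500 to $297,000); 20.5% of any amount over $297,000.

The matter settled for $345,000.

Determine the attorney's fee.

$108,647.50

First $96,500 at 36.5% = $35,222.50
Next $136,000 at 33% = $44,880.00
Next $64,500 at 29% = $18,705.00
Remaining $48,000 at 20.5% = $9,840.00
Fee: $35,222.50 + $44,880.00 + $18,705.00 + $9,840.00 = $108,647.50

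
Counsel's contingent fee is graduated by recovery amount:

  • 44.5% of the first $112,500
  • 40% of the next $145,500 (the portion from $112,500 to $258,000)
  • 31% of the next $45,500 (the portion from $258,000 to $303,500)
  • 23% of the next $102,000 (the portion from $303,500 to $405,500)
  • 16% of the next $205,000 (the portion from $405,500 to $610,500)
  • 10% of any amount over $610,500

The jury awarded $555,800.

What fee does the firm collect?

First $112,500 at 44.5% = $50,062.50
Next $145,500 at 40% = $58,200.00
Next $45,500 at 31% = $14,105.00
Next $102,000 at 23% = $23,460.00
Remaining $150,300 at 16% = $24,048.00
Fee: $50,062.50 + $58,200.00 + $14,105.00 + $23,460.00 + $24,048.00 = $169,875.50

$169,875.50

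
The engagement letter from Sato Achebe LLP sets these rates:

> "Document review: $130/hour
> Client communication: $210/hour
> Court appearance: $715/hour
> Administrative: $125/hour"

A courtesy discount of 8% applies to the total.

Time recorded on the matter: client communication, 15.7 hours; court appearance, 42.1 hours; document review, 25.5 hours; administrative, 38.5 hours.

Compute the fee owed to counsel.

$38,203.92

Document review: 25.5 × $130 = $3,315.00
Client communication: 15.7 × $210 = $3,297.00
Court appearance: 42.1 × $715 = $30,101.50
Administrative: 38.5 × $125 = $4,812.50
Subtotal: $41,526.00
Less 8% discount: −$3,322.08
Total: $41,526.00 − $3,322.08 = $38,203.92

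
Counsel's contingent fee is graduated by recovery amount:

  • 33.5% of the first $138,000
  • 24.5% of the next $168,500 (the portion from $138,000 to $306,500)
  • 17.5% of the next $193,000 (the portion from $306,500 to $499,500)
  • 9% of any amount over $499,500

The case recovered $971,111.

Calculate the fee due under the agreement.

First $138,000 at 33.5% = $46,230.00
Next $168,500 at 24.5% = $41,282.50
Next $193,000 at 17.5% = $33,775.00
Remaining $471,611 at 9% = $42,444.99
Fee: $46,230.00 + $41,282.50 + $33,775.00 + $42,444.99 = $163,732.49

$163,732.49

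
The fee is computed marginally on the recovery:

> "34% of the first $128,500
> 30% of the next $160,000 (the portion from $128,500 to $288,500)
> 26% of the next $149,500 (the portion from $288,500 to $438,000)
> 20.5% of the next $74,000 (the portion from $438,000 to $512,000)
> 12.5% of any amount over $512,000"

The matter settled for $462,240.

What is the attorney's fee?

First $128,500 at 34% = $43,690.00
Next $160,000 at 30% = $48,000.00
Next $149,500 at 26% = $38,870.00
Remaining $24,240 at 20.5% = $4,969.20
Fee: $43,690.00 + $48,000.00 + $38,870.00 + $4,969.20 = $135,529.20

$135,529.20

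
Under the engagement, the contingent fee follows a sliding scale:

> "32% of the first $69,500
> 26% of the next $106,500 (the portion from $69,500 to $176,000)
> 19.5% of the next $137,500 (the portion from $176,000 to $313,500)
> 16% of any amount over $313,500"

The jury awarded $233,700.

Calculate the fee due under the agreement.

First $69,500 at 32% = $22,240.00
Next $106,500 at 26% = $27,690.00
Remaining $57,700 at 19.5% = $11,251.50
Fee: $22,240.00 + $27,690.00 + $11,251.50 = $61,181.50

$61,181.50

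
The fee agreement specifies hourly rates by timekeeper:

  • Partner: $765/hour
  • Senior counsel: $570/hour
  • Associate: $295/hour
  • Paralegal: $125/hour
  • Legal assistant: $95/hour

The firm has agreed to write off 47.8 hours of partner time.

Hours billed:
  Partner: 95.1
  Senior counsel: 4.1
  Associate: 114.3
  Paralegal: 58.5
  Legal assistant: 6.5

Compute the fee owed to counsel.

Partner: 95.1 × $765 = $72,751.50
Senior counsel: 4.1 × $570 = $2,337.00
Associate: 114.3 × $295 = $33,718.50
Paralegal: 58.5 × $125 = $7,312.50
Legal assistant: 6.5 × $95 = $617.50
Subtotal: $116,737.00
Write-off: 47.8 × $765 = $36,567.00
Total: $116,737.00 − $36,567.00 = $80,170.00

$80,170.00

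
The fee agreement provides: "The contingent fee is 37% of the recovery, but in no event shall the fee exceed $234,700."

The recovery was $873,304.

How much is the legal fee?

37% of $873,304 = $323,122.48
That exceeds the $234,700 cap, so the fee is capped at $234,700.

$234,700.00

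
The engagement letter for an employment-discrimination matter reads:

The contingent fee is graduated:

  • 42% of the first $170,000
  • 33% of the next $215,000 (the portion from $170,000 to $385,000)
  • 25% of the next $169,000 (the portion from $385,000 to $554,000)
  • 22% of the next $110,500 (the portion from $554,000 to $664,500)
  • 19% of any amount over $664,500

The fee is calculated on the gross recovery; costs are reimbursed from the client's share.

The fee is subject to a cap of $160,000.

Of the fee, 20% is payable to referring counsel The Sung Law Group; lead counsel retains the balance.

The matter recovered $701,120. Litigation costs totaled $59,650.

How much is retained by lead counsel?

$128,000.00

Fee base is the gross recovery, $701,120; costs are reimbursed separately.
First $170,000 at 42% = $71,400.00
Next $215,000 at 33% = $70,950.00
Next $169,000 at 25% = $42,250.00
Next $110,500 at 22% = $24,310.00
Remaining $36,620 at 19% = $6,957.80
Fee: $71,400.00 + $70,950.00 + $42,250.00 + $24,310.00 + $6,957.80 = $215,867.80
$215,867.80 exceeds the $160,000 cap, so the fee is capped at $160,000.00.
Referral share: 20% of $160,000.00 = $32,000.00; lead counsel retains $160,000.00 − $32,000.00 = $128,000.00.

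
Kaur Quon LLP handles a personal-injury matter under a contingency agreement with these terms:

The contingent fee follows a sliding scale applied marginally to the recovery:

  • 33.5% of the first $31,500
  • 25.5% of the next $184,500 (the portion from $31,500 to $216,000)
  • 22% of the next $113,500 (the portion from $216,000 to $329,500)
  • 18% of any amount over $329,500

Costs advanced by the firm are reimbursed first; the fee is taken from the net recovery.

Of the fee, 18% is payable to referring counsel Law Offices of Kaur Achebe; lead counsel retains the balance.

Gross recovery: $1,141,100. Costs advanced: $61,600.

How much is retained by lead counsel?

$178,407.40

Fee base (net of costs): $1,141,100 − $61,600 = $1,079,500
First $31,500 at 33.5% = $10,552.50
Next $184,500 at 25.5% = $47,047.50
Next $113,500 at 22% = $24,970.00
Remaining $750,000 at 18% = $135,000.00
Fee: $10,552.50 + $47,047.50 + $24,970.00 + $135,000.00 = $217,570.00
Referral share: 18% of $217,570.00 = $39,162.60; lead counsel retains $217,570.00 − $39,162.60 = $178,407.40.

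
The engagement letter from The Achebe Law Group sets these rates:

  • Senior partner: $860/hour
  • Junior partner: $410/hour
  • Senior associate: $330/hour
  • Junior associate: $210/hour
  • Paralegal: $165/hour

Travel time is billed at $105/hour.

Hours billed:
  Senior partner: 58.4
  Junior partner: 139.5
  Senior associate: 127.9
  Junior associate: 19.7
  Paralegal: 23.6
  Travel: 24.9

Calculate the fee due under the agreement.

Senior partner: 58.4 × $860 = $50,224.00
Junior partner: 139.5 × $410 = $57,195.00
Senior associate: 127.9 × $330 = $42,207.00
Junior associate: 19.7 × $210 = $4,137.00
Paralegal: 23.6 × $165 = $3,894.00
Subtotal: $50,224.00 + $57,195.00 + $42,207.00 + $4,137.00 + $3,894.00 = $157,657.00
Travel: 24.9 × $105 = $2,614.50
Total: $157,657.00 + $2,614.50 = $160,271.50

$160,271.50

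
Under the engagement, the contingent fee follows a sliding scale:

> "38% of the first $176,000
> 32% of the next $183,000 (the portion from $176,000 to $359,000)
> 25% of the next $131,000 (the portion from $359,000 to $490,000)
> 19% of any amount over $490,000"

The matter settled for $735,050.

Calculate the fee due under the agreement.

$204,749.50

First $176,000 at 38% = $66,880.00
Next $183,000 at 32% = $58,560.00
Next $131,000 at 25% = $32,750.00
Remaining $245,050 at 19% = $46,559.50
Fee: $66,880.00 + $58,560.00 + $32,750.00 + $46,559.50 = $204,749.50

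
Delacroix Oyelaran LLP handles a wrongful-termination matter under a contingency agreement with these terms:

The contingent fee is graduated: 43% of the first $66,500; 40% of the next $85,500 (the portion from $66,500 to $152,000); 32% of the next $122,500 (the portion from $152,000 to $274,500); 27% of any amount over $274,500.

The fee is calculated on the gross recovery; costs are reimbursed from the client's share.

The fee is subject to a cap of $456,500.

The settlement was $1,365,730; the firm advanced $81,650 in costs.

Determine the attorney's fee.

$396,627.10

Fee base is the gross recovery, $1,365,730; costs are reimbursed separately.
First $66,500 at 43% = $28,595.00
Next $85,500 at 40% = $34,200.00
Next $122,500 at 32% = $39,200.00
Remaining $1,091,230 at 27% = $294,632.10
Fee: $28,595.00 + $34,200.00 + $39,200.00 + $294,632.10 = $396,627.10
$396,627.10 is under the $456,500 cap.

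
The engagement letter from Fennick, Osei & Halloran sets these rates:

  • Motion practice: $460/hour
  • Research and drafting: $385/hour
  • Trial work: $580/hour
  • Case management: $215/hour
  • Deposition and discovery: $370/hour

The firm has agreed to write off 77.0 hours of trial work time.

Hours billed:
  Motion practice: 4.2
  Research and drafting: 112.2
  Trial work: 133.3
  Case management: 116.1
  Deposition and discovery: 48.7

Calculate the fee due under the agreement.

Motion practice: 4.2 × $460 = $1,932.00
Research and drafting: 112.2 × $385 = $43,197.00
Trial work: 133.3 × $580 = $77,314.00
Case management: 116.1 × $215 = $24,961.50
Deposition and discovery: 48.7 × $370 = $18,019.00
Subtotal: $165,423.50
Write-off: 77.0 × $580 = $44,660.00
Total: $165,423.50 − $44,660.00 = $120,763.50

$120,763.50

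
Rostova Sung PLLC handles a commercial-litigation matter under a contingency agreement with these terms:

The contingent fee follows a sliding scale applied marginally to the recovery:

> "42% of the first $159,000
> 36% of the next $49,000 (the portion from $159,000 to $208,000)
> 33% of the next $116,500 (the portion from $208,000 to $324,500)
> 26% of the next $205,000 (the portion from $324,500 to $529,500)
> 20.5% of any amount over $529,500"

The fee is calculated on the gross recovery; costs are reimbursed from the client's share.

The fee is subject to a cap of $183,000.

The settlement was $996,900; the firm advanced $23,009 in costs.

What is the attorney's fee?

Fee base is the gross recovery, $996,900; costs are reimbursed separately.
First $159,000 at 42% = $66,780.00
Next $49,000 at 36% = $17,640.00
Next $116,500 at 33% = $38,445.00
Next $205,000 at 26% = $53,300.00
Remaining $467,400 at 20.5% = $95,817.00
Fee: $66,780.00 + $17,640.00 + $38,445.00 + $53,300.00 + $95,817.00 = $271,982.00
$271,982.00 exceeds the $183,000 cap, so the fee is capped at $183,000.00.

$183,000.00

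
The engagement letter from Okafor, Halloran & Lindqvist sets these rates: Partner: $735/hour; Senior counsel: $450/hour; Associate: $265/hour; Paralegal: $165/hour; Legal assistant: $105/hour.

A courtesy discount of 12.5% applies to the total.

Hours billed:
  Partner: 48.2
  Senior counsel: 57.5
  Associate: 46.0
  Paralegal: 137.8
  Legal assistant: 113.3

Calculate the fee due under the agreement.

$94,609.81

Partner: 48.2 × $735 = $35,427.00
Senior counsel: 57.5 × $450 = $25,875.00
Associate: 46.0 × $265 = $12,190.00
Paralegal: 137.8 × $165 = $22,737.00
Legal assistant: 113.3 × $105 = $11,896.50
Subtotal: $108,125.50
Less 12.5% discount: −$13,515.69
Total: $108,125.50 − $13,515.69 = $94,609.81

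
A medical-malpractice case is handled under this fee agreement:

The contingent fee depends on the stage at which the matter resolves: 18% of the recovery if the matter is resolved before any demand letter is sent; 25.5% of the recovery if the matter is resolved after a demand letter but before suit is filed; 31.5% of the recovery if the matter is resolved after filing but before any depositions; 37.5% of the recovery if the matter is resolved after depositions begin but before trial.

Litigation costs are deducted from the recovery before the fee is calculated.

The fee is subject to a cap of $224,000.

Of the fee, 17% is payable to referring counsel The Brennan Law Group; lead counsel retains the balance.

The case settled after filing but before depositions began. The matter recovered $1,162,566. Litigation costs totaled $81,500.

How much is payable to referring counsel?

Fee base (net of costs): $1,162,566 − $81,500 = $1,081,066
The matter settled after filing but before depositions began, so the 31.5% rate applies.
$1,081,066 × 31.5% = $340,535.79
$340,535.79 exceeds the $224,000 cap, so the fee is capped at $224,000.00.
Referral share: 17% of $224,000.00 = $38,080.00; lead counsel retains $224,000.00 − $38,080.00 = $185,920.00.

$38,080.00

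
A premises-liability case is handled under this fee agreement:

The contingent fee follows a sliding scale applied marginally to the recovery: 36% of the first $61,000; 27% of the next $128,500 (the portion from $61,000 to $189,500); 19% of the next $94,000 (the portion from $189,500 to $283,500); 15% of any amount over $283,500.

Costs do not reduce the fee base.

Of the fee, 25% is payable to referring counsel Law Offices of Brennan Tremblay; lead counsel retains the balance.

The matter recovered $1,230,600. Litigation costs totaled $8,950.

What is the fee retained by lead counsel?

Fee base is the gross recovery, $1,230,600; costs are reimbursed separately.
First $61,000 at 36% = $21,960.00
Next $128,500 at 27% = $34,695.00
Next $94,000 at 19% = $17,860.00
Remaining $947,100 at 15% = $142,065.00
Fee: $21,960.00 + $34,695.00 + $17,860.00 + $142,065.00 = $216,580.00
Referral share: 25% of $216,580.00 = $54,145.00; lead counsel retains $216,580.00 − $54,145.00 = $162,435.00.

$162,435.00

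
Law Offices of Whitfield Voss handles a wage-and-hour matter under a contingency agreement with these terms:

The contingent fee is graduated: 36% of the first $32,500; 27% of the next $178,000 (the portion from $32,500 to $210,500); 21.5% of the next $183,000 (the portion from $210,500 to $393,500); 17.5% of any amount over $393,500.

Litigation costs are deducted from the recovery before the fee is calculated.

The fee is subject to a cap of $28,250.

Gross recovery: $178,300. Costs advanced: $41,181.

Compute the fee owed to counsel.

$28,250.00

Fee base (net of costs): $178,300 − $41,181 = $137,119
First $32,500 at 36% = $11,700.00
Remaining $104,619 at 27% = $28,247.13
Fee: $11,700.00 + $28,247.13 = $39,947.13
$39,947.13 exceeds the $28,250 cap, so the fee is capped at $28,250.00.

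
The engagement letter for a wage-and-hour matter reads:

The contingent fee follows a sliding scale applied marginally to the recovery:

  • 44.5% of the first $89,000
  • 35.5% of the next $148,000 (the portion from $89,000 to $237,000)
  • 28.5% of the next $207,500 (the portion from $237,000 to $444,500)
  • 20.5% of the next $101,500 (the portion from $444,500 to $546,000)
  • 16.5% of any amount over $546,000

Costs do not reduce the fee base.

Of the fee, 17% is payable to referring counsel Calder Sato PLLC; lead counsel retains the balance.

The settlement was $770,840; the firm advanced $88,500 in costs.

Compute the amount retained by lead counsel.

$173,626.54

Fee base is the gross recovery, $770,840; costs are reimbursed separately.
First $89,000 at 44.5% = $39,605.00
Next $148,000 at 35.5% = $52,540.00
Next $207,500 at 28.5% = $59,137.50
Next $101,500 at 20.5% = $20,807.50
Remaining $224,840 at 16.5% = $37,098.60
Fee: $39,605.00 + $52,540.00 + $59,137.50 + $20,807.50 + $37,098.60 = $209,188.60
Referral share: 17% of $209,188.60 = $35,562.06; lead counsel retains $209,188.60 − $35,562.06 = $173,626.54.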